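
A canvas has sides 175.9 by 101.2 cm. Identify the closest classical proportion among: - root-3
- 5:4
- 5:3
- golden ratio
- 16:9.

root-3

175.9/101.2 ≈ 1.738. Nearest candidates are root-3 (1.732, off by 0.006) and 16:9 (1.778, off by 0.040).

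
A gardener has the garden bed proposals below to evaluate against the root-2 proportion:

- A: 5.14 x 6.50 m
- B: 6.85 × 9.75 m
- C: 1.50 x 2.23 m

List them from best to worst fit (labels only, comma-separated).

B, C, A

Ratios: A = 6.50 / 5.14 ≈ 1.265; B = 9.75 / 6.85 ≈ 1.423; C = 2.23 / 1.50 ≈ 1.487.
|Δ from 1.414|: A 0.149; B 0.009; C 0.073.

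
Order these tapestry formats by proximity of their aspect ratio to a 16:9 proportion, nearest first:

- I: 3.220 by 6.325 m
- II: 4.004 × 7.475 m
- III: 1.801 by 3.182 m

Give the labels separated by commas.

III, II, I

I: 6.325/3.220 ≈ 1.964 → |1.964 − 1.778| = 0.186
II: 7.475/4.004 ≈ 1.867 → |1.867 − 1.778| = 0.089
III: 3.182/1.801 ≈ 1.767 → |1.767 − 1.778| = 0.011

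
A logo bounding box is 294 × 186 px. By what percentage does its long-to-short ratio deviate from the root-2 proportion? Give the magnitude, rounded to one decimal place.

11.8%

Ratio = 294 / 186 ≈ 1.5806.
Ideal root-2 ≈ 1.4142. |1.5806 − 1.4142| / 1.4142 ≈ 11.77% → 11.8%.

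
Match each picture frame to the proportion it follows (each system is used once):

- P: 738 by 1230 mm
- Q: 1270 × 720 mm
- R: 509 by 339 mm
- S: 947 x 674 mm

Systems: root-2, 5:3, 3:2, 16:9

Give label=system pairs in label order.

P = 1230/738 ≈ 1.667 → 5:3 (1.667)
Q = 1270/720 ≈ 1.764 → 16:9 (1.778)
R = 509/339 ≈ 1.501 → 3:2 (1.500)
S = 947/674 ≈ 1.405 → root-2 (1.414)

P=5:3, Q=16:9, R=3:2, S=root-2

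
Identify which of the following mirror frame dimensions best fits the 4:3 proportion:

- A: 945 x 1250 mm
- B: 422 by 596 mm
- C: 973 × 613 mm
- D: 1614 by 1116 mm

Ratios (long/short): A ≈ 1.323; B ≈ 1.412; C ≈ 1.587; D ≈ 1.446.
4:3 ≈ 1.333; option A is nearest (Δ 0.010).

A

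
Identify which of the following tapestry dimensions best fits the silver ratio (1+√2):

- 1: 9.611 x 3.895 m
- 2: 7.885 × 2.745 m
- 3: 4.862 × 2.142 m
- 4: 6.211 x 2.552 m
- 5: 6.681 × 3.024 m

4

Ratios (long/short): 1 ≈ 2.468; 2 ≈ 2.872; 3 ≈ 2.270; 4 ≈ 2.434; 5 ≈ 2.209.
silver ratio ≈ 2.414; option 4 is nearest (Δ 0.020).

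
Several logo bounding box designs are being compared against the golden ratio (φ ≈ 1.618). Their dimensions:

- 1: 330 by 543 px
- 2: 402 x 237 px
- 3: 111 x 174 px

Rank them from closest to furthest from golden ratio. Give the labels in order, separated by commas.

1, 3, 2

Ratios: 1 = 543 / 330 ≈ 1.645; 2 = 402 / 237 ≈ 1.696; 3 = 174 / 111 ≈ 1.568.
|Δ from 1.618|: 1 0.027; 2 0.078; 3 0.050.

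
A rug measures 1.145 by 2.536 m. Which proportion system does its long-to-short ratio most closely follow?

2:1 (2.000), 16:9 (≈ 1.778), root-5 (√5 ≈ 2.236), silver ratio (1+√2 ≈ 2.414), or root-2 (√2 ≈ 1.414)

Ratio = 2.536 / 1.145 ≈ 2.215.
Distances: 2:1 2.000 (Δ 0.215); 16:9 1.778 (Δ 0.437); root-5 2.236 (Δ 0.021); silver ratio 2.414 (Δ 0.199); root-2 1.414 (Δ 0.801).

root-5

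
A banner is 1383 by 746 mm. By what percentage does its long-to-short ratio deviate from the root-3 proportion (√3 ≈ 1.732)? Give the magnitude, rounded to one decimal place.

7.0%

Ratio = 1383 / 746 ≈ 1.8539.
Ideal root-3 ≈ 1.7321. |1.8539 − 1.7321| / 1.7321 ≈ 7.03% → 7.0%.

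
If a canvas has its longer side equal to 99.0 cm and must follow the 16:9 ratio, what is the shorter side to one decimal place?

16:9 ≈ 1.77778.
Shorter side = 99.0 ÷ 1.77778 ≈ 55.687 → 55.7 cm.

55.7 cm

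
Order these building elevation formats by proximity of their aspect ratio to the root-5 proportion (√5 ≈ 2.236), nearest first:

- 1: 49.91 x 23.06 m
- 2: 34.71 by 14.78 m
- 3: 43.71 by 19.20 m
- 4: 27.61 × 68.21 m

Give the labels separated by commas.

3, 1, 2, 4

Ratios: 1 = 49.91 / 23.06 ≈ 2.164; 2 = 34.71 / 14.78 ≈ 2.348; 3 = 43.71 / 19.20 ≈ 2.277; 4 = 68.21 / 27.61 ≈ 2.470.
|Δ from 2.236|: 1 0.072; 2 0.112; 3 0.041; 4 0.234.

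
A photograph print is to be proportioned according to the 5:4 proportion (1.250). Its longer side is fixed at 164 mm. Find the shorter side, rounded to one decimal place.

5:4 = 1.25000.
Shorter side = 164 ÷ 1.25000 ≈ 131.200 → 131.2 mm.

131.2 mm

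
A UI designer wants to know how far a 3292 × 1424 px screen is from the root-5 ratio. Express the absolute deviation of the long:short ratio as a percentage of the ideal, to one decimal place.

Ratio = 3292 / 1424 ≈ 2.3118.
Ideal root-5 ≈ 2.2361. |2.3118 − 2.2361| / 2.2361 ≈ 3.39% → 3.4%.

3.4%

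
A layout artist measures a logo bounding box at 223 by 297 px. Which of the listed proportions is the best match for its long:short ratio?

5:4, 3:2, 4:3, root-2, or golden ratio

4:3

297/223 ≈ 1.332. Nearest candidates are 4:3 (1.333, off by 0.001) and 5:4 (1.250, off by 0.082).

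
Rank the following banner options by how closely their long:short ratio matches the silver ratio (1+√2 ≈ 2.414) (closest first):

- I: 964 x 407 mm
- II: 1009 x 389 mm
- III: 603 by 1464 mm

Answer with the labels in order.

Ratios: I = 964 / 407 ≈ 2.369; II = 1009 / 389 ≈ 2.594; III = 1464 / 603 ≈ 2.428.
|Δ from 2.414|: I 0.045; II 0.180; III 0.014.

III, I, II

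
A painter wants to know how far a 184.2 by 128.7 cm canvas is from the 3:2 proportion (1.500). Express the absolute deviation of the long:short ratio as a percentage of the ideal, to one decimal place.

4.6%

Ratio = 184.2 / 128.7 ≈ 1.4312.
Ideal 3:2 = 1.5000. |1.4312 − 1.5000| / 1.5000 ≈ 4.59% → 4.6%.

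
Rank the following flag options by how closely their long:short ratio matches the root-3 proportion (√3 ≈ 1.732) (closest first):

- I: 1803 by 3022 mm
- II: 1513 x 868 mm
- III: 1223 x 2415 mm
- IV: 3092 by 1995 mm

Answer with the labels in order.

Ratios: I = 3022 / 1803 ≈ 1.676; II = 1513 / 868 ≈ 1.743; III = 2415 / 1223 ≈ 1.975; IV = 3092 / 1995 ≈ 1.550.
|Δ from 1.732|: I 0.056; II 0.011; III 0.243; IV 0.182.

II, I, IV, III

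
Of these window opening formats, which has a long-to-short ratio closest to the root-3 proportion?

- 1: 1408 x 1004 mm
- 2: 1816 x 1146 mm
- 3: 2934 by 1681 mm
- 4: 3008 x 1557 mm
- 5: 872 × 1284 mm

Ratios (long/short): 1 ≈ 1.402; 2 ≈ 1.585; 3 ≈ 1.745; 4 ≈ 1.932; 5 ≈ 1.472.
root-3 ≈ 1.732; option 3 is nearest (Δ 0.013).

3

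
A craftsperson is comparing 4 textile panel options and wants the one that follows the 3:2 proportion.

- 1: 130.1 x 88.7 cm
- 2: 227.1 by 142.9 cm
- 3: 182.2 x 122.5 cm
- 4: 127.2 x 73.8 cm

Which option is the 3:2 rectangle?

3

Target 3:2 ≈ 1.500.
1: 1.467 (Δ0.033)  2: 1.589 (Δ0.089)  3: 1.487 (Δ0.013)  4: 1.724 (Δ0.224)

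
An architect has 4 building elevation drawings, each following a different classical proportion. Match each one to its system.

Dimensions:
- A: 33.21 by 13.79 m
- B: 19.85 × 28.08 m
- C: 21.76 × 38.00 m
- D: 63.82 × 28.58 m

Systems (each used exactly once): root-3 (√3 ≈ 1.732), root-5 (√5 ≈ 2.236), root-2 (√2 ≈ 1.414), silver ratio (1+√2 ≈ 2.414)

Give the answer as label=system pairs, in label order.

Ratios: A ≈ 2.408; B ≈ 1.415; C ≈ 1.746; D ≈ 2.233.
Targets: root-3 ≈ 1.732; root-5 ≈ 2.236; root-2 ≈ 1.414; silver ratio ≈ 2.414.

A=silver ratio, B=root-2, C=root-3, D=root-5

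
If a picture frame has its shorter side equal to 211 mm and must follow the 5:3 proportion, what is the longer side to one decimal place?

351.7 mm

5:3 ≈ 1.66667.
Longer side = 211 × 1.66667 ≈ 351.667 → 351.7 mm.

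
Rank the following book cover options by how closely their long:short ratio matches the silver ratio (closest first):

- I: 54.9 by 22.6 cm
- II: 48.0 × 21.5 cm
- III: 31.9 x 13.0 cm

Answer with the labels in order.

Ratios: I = 54.9 / 22.6 ≈ 2.429; II = 48.0 / 21.5 ≈ 2.233; III = 31.9 / 13.0 ≈ 2.454.
|Δ from 2.414|: I 0.015; II 0.181; III 0.040.

I, III, II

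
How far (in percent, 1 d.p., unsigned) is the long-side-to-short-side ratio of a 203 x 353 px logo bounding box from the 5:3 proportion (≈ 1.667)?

4.3%

Ratio = 353 / 203 ≈ 1.7389.
Ideal 5:3 ≈ 1.6667. |1.7389 − 1.6667| / 1.6667 ≈ 4.33% → 4.3%.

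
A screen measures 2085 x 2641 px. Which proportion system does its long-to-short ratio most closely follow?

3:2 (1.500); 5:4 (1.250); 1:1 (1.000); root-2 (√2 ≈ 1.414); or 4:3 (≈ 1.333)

5:4

2641/2085 ≈ 1.267. Nearest candidates are 5:4 (1.250, off by 0.017) and 4:3 (1.333, off by 0.066).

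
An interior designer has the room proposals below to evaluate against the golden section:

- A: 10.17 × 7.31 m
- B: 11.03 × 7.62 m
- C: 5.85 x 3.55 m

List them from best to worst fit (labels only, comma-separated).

Ratios: A = 10.17 / 7.31 ≈ 1.391; B = 11.03 / 7.62 ≈ 1.448; C = 5.85 / 3.55 ≈ 1.648.
|Δ from 1.618|: A 0.227; B 0.170; C 0.030.

C, B, A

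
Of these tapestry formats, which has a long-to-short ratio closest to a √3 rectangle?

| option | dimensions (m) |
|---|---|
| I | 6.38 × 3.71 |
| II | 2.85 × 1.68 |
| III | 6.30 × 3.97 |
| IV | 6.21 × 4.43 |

I

Ratios (long/short): I ≈ 1.720; II ≈ 1.696; III ≈ 1.587; IV ≈ 1.402.
root-3 ≈ 1.732; option I is nearest (Δ 0.012).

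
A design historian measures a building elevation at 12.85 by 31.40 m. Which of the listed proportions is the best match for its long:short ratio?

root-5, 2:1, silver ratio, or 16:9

silver ratio

Ratio = 31.40 / 12.85 ≈ 2.444.
Distances: root-5 2.236 (Δ 0.208); 2:1 2.000 (Δ 0.444); silver ratio 2.414 (Δ 0.030); 16:9 1.778 (Δ 0.666).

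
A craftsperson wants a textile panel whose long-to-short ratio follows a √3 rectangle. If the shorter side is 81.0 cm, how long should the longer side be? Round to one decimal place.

root-3 ≈ 1.73205.
Longer side = 81.0 × 1.73205 ≈ 140.296 → 140.3 cm.

140.3 cm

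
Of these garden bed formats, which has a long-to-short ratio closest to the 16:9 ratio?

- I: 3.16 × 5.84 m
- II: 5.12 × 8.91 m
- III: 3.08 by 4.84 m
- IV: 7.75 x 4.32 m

Ratios (long/short): I ≈ 1.848; II ≈ 1.740; III ≈ 1.571; IV ≈ 1.794.
16:9 ≈ 1.778; option IV is nearest (Δ 0.016).

IV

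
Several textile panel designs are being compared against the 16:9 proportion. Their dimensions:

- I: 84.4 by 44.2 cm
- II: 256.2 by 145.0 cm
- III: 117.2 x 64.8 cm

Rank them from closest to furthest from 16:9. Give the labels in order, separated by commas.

II, III, I

I: 84.4/44.2 ≈ 1.910 → |1.910 − 1.778| = 0.132
II: 256.2/145.0 ≈ 1.767 → |1.767 − 1.778| = 0.011
III: 117.2/64.8 ≈ 1.809 → |1.809 − 1.778| = 0.031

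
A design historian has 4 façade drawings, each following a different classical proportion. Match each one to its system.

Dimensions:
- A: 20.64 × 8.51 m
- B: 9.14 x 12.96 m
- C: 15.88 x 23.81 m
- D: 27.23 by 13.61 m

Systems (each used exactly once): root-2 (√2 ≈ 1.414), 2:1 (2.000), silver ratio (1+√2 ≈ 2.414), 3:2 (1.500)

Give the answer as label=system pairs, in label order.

Ratios: A ≈ 2.425; B ≈ 1.418; C ≈ 1.499; D ≈ 2.001.
Targets: root-2 ≈ 1.414; 2:1 ≈ 2.000; silver ratio ≈ 2.414; 3:2 ≈ 1.500.

A=silver ratio, B=root-2, C=3:2, D=2:1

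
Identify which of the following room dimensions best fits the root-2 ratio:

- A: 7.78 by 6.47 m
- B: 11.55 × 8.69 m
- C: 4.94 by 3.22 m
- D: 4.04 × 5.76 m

D

Target root-2 ≈ 1.414.
A: 1.202 (Δ0.212)  B: 1.329 (Δ0.085)  C: 1.534 (Δ0.120)  D: 1.426 (Δ0.012)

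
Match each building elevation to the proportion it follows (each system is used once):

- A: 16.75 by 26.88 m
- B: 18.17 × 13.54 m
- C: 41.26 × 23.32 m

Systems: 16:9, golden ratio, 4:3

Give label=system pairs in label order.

A=golden ratio, B=4:3, C=16:9

A = 26.88/16.75 ≈ 1.605 → golden ratio (1.618)
B = 18.17/13.54 ≈ 1.342 → 4:3 (1.333)
C = 41.26/23.32 ≈ 1.769 → 16:9 (1.778)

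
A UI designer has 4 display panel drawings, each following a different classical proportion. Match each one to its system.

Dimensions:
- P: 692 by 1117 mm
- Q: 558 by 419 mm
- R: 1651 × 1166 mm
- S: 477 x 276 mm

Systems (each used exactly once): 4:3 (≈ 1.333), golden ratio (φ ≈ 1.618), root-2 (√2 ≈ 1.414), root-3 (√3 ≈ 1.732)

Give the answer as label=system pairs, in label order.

P=golden ratio, Q=4:3, R=root-2, S=root-3

Ratios: P ≈ 1.614; Q ≈ 1.332; R ≈ 1.416; S ≈ 1.728.
Targets: 4:3 ≈ 1.333; golden ratio ≈ 1.618; root-2 ≈ 1.414; root-3 ≈ 1.732.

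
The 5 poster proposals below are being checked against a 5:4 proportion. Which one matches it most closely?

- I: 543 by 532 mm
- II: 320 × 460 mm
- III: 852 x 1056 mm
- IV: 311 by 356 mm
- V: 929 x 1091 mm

III

Ratios (long/short): I ≈ 1.021; II ≈ 1.438; III ≈ 1.239; IV ≈ 1.145; V ≈ 1.174.
5:4 ≈ 1.250; option III is nearest (Δ 0.011).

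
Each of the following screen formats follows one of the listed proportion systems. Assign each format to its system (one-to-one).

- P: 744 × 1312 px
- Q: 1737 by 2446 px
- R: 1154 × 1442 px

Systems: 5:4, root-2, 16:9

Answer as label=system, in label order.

P=16:9, Q=root-2, R=5:4

Ratios: P ≈ 1.763; Q ≈ 1.408; R ≈ 1.250.
Targets: 5:4 ≈ 1.250; root-2 ≈ 1.414; 16:9 ≈ 1.778.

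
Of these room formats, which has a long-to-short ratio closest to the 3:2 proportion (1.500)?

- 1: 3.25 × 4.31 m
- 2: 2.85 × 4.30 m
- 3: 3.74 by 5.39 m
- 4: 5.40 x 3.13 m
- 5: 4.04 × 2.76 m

2

Target 3:2 ≈ 1.500.
1: 1.326 (Δ0.174)  2: 1.509 (Δ0.009)  3: 1.441 (Δ0.059)  4: 1.725 (Δ0.225)  5: 1.464 (Δ0.036)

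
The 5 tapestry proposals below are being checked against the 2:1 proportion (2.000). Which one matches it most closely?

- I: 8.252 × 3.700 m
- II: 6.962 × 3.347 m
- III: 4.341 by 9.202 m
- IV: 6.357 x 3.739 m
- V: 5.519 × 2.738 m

Target 2:1 ≈ 2.000.
I: 2.230 (Δ0.230)  II: 2.080 (Δ0.080)  III: 2.120 (Δ0.120)  IV: 1.700 (Δ0.300)  V: 2.016 (Δ0.016)

V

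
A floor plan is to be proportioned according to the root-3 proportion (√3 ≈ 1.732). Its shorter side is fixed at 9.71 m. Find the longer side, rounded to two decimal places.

root-3 ≈ 1.73205.
Longer side = 9.71 × 1.73205 ≈ 16.8182 → 16.82 m.

16.82 m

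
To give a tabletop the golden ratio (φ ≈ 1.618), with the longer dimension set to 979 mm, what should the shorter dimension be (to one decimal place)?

golden ratio ≈ 1.61803.
Shorter side = 979 ÷ 1.61803 ≈ 605.057 → 605.1 mm.

605.1 mm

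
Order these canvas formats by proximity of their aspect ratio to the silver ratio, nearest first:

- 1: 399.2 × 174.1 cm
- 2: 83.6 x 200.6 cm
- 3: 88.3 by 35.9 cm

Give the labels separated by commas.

2, 3, 1

Ratios: 1 = 399.2 / 174.1 ≈ 2.293; 2 = 200.6 / 83.6 ≈ 2.400; 3 = 88.3 / 35.9 ≈ 2.460.
|Δ from 2.414|: 1 0.121; 2 0.014; 3 0.046.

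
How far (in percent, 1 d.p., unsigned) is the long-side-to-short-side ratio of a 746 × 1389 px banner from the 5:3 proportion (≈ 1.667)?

Ratio = 1389 / 746 ≈ 1.8619.
Ideal 5:3 ≈ 1.6667. |1.8619 − 1.6667| / 1.6667 ≈ 11.71% → 11.7%.

11.7%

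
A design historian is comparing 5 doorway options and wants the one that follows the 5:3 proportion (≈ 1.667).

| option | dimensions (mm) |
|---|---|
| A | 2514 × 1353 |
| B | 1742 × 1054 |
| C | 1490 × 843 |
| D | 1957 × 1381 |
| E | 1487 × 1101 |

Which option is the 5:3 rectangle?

Target 5:3 ≈ 1.667.
A: 1.858 (Δ0.191)  B: 1.653 (Δ0.014)  C: 1.767 (Δ0.100)  D: 1.417 (Δ0.250)  E: 1.351 (Δ0.316)

B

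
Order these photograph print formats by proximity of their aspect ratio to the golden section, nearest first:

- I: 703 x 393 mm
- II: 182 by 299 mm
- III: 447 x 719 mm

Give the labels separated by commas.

III, II, I

Ratios: I = 703 / 393 ≈ 1.789; II = 299 / 182 ≈ 1.643; III = 719 / 447 ≈ 1.609.
|Δ from 1.618|: I 0.171; II 0.025; III 0.009.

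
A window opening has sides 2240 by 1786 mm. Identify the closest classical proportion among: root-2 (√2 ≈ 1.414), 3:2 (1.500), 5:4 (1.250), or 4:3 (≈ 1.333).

5:4

2240/1786 ≈ 1.254. Nearest candidates are 5:4 (1.250, off by 0.004) and 4:3 (1.333, off by 0.079).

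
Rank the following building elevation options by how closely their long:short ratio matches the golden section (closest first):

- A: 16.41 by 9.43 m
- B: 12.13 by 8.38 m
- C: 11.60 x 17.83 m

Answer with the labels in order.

C, A, B

Ratios: A = 16.41 / 9.43 ≈ 1.740; B = 12.13 / 8.38 ≈ 1.447; C = 17.83 / 11.60 ≈ 1.537.
|Δ from 1.618|: A 0.122; B 0.171; C 0.081.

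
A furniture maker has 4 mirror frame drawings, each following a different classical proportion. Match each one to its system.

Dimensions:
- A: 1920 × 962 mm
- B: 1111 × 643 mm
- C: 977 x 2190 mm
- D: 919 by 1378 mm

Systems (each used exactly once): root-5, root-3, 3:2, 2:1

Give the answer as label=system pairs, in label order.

A=2:1, B=root-3, C=root-5, D=3:2

Ratios: A ≈ 1.996; B ≈ 1.728; C ≈ 2.242; D ≈ 1.499.
Targets: root-5 ≈ 2.236; root-3 ≈ 1.732; 3:2 ≈ 1.500; 2:1 ≈ 2.000.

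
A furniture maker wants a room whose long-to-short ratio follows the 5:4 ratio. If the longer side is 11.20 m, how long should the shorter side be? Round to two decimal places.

8.96 m

5:4 = 1.25000.
Shorter side = 11.20 ÷ 1.25000 ≈ 8.9600 → 8.96 m.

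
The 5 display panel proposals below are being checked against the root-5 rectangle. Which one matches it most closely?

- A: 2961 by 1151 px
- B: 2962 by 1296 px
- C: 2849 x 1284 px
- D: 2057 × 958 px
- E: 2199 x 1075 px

C

Target root-5 ≈ 2.236.
A: 2.573 (Δ0.337)  B: 2.285 (Δ0.049)  C: 2.219 (Δ0.017)  D: 2.147 (Δ0.089)  E: 2.046 (Δ0.190)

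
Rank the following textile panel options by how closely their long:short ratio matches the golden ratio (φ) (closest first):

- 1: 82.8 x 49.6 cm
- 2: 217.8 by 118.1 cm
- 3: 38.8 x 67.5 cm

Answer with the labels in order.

Ratios: 1 = 82.8 / 49.6 ≈ 1.669; 2 = 217.8 / 118.1 ≈ 1.844; 3 = 67.5 / 38.8 ≈ 1.740.
|Δ from 1.618|: 1 0.051; 2 0.226; 3 0.122.

1, 3, 2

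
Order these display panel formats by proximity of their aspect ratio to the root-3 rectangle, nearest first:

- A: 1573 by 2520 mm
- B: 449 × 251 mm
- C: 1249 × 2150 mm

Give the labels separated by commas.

C, B, A

A: 2520/1573 ≈ 1.602 → |1.602 − 1.732| = 0.130
B: 449/251 ≈ 1.789 → |1.789 − 1.732| = 0.057
C: 2150/1249 ≈ 1.721 → |1.721 − 1.732| = 0.011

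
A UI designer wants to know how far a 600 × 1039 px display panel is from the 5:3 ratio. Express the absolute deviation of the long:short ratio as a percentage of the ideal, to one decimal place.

3.9%

Ratio = 1039 / 600 ≈ 1.7317.
Ideal 5:3 ≈ 1.6667. |1.7317 − 1.6667| / 1.6667 ≈ 3.90% → 3.9%.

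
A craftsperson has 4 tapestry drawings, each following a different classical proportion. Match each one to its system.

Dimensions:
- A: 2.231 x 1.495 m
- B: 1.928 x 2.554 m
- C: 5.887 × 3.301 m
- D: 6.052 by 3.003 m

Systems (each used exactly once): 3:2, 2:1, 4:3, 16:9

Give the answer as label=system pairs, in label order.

A=3:2, B=4:3, C=16:9, D=2:1

Ratios: A ≈ 1.492; B ≈ 1.325; C ≈ 1.783; D ≈ 2.015.
Targets: 3:2 ≈ 1.500; 2:1 ≈ 2.000; 4:3 ≈ 1.333; 16:9 ≈ 1.778.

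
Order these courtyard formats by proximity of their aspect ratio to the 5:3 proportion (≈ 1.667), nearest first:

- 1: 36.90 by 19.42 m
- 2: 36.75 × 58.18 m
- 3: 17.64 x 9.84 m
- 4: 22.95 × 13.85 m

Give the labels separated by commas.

4, 2, 3, 1

1: 36.90/19.42 ≈ 1.900 → |1.900 − 1.667| = 0.233
2: 58.18/36.75 ≈ 1.583 → |1.583 − 1.667| = 0.084
3: 17.64/9.84 ≈ 1.793 → |1.793 − 1.667| = 0.126
4: 22.95/13.85 ≈ 1.657 → |1.657 − 1.667| = 0.010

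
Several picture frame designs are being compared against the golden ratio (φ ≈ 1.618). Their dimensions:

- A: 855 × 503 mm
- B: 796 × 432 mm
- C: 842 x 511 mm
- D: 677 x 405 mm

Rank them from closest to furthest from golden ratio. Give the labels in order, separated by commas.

C, D, A, B

Ratios: A = 855 / 503 ≈ 1.700; B = 796 / 432 ≈ 1.843; C = 842 / 511 ≈ 1.648; D = 677 / 405 ≈ 1.672.
|Δ from 1.618|: A 0.082; B 0.225; C 0.030; D 0.054.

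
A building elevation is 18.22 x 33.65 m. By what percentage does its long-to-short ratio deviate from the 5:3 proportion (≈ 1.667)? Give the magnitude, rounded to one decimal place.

Ratio = 33.65 / 18.22 ≈ 1.8469.
Ideal 5:3 ≈ 1.6667. |1.8469 − 1.6667| / 1.6667 ≈ 10.81% → 10.8%.

10.8%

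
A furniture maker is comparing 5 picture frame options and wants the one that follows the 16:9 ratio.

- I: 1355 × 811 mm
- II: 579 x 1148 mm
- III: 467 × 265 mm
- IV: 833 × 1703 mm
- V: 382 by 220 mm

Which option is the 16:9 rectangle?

Ratios (long/short): I ≈ 1.671; II ≈ 1.983; III ≈ 1.762; IV ≈ 2.044; V ≈ 1.736.
16:9 ≈ 1.778; option III is nearest (Δ 0.016).

III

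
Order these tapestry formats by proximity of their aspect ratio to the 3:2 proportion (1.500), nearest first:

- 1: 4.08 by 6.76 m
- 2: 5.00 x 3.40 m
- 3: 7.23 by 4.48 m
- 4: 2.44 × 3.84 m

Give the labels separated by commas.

2, 4, 3, 1

Ratios: 1 = 6.76 / 4.08 ≈ 1.657; 2 = 5.00 / 3.40 ≈ 1.471; 3 = 7.23 / 4.48 ≈ 1.614; 4 = 3.84 / 2.44 ≈ 1.574.
|Δ from 1.500|: 1 0.157; 2 0.029; 3 0.114; 4 0.074.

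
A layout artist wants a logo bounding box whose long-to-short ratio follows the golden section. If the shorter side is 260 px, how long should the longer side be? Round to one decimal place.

420.7 px

golden ratio ≈ 1.61803.
Longer side = 260 × 1.61803 ≈ 420.688 → 420.7 px.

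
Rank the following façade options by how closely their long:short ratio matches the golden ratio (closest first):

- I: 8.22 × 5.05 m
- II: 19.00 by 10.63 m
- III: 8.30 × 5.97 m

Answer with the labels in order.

I: 8.22/5.05 ≈ 1.628 → |1.628 − 1.618| = 0.010
II: 19.00/10.63 ≈ 1.787 → |1.787 − 1.618| = 0.169
III: 8.30/5.97 ≈ 1.390 → |1.390 − 1.618| = 0.228

I, II, III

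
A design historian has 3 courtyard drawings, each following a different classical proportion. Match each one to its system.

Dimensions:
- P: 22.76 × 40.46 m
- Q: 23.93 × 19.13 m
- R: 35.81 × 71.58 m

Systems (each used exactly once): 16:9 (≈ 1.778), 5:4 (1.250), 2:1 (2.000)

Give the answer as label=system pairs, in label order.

P=16:9, Q=5:4, R=2:1

Ratios: P ≈ 1.778; Q ≈ 1.251; R ≈ 1.999.
Targets: 16:9 ≈ 1.778; 5:4 ≈ 1.250; 2:1 ≈ 2.000.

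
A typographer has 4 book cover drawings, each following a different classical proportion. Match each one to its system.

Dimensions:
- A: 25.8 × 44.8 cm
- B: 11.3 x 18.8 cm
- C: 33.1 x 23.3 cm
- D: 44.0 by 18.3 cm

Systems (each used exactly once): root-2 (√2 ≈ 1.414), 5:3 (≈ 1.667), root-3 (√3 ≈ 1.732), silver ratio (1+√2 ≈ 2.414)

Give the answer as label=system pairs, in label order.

A=root-3, B=5:3, C=root-2, D=silver ratio

A = 44.8/25.8 ≈ 1.736 → root-3 (1.732)
B = 18.8/11.3 ≈ 1.664 → 5:3 (1.667)
C = 33.1/23.3 ≈ 1.421 → root-2 (1.414)
D = 44.0/18.3 ≈ 2.404 → silver ratio (2.414)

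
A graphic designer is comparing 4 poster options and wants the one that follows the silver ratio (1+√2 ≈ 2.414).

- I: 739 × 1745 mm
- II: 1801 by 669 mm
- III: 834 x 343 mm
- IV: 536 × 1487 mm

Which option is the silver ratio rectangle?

Ratios (long/short): I ≈ 2.361; II ≈ 2.692; III ≈ 2.431; IV ≈ 2.774.
silver ratio ≈ 2.414; option III is nearest (Δ 0.017).

III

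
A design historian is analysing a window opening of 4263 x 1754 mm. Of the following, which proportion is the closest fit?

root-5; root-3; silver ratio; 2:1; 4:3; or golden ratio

silver ratio

Ratio = 4263 / 1754 ≈ 2.430.
Distances: root-5 2.236 (Δ 0.194); root-3 1.732 (Δ 0.698); silver ratio 2.414 (Δ 0.016); 2:1 2.000 (Δ 0.430); 4:3 1.333 (Δ 1.097); golden ratio 1.618 (Δ 0.812).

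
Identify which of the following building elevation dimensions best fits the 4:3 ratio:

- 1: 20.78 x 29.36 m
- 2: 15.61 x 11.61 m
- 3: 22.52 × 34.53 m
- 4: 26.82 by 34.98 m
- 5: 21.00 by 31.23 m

Ratios (long/short): 1 ≈ 1.413; 2 ≈ 1.345; 3 ≈ 1.533; 4 ≈ 1.304; 5 ≈ 1.487.
4:3 ≈ 1.333; option 2 is nearest (Δ 0.012).

2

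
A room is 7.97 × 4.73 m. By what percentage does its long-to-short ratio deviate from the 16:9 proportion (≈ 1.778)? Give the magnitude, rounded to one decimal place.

Ratio = 7.97 / 4.73 ≈ 1.6850.
Ideal 16:9 ≈ 1.7778. |1.6850 − 1.7778| / 1.7778 ≈ 5.22% → 5.2%.

5.2%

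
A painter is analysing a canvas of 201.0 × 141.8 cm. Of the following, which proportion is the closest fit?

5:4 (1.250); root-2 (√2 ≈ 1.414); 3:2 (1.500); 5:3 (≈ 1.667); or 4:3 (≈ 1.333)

201.0/141.8 ≈ 1.417. Nearest candidates are root-2 (1.414, off by 0.003) and 3:2 (1.500, off by 0.083).

root-2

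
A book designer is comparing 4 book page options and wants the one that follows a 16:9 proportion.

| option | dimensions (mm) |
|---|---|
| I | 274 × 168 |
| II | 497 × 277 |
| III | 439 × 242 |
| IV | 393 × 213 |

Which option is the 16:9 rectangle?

II

Ratios (long/short): I ≈ 1.631; II ≈ 1.794; III ≈ 1.814; IV ≈ 1.845.
16:9 ≈ 1.778; option II is nearest (Δ 0.016).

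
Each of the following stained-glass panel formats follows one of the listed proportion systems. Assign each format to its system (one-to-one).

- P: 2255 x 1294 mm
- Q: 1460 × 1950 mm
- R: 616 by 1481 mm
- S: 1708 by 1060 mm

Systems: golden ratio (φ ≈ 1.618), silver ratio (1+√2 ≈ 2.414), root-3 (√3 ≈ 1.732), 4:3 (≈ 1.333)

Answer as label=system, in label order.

P=root-3, Q=4:3, R=silver ratio, S=golden ratio

Ratios: P ≈ 1.743; Q ≈ 1.336; R ≈ 2.404; S ≈ 1.611.
Targets: golden ratio ≈ 1.618; silver ratio ≈ 2.414; root-3 ≈ 1.732; 4:3 ≈ 1.333.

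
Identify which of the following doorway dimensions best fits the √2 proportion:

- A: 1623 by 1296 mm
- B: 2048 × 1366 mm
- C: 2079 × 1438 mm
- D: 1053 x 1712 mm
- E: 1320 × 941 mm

E

Target root-2 ≈ 1.414.
A: 1.252 (Δ0.162)  B: 1.499 (Δ0.085)  C: 1.446 (Δ0.032)  D: 1.626 (Δ0.212)  E: 1.403 (Δ0.011)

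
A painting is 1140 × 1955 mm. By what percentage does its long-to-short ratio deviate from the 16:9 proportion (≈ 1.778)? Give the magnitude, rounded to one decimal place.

3.5%

Ratio = 1955 / 1140 ≈ 1.7149.
Ideal 16:9 ≈ 1.7778. |1.7149 − 1.7778| / 1.7778 ≈ 3.54% → 3.5%.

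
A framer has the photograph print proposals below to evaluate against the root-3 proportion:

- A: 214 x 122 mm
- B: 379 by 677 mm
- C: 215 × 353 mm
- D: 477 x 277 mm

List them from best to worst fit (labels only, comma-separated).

D, A, B, C

A: 214/122 ≈ 1.754 → |1.754 − 1.732| = 0.022
B: 677/379 ≈ 1.786 → |1.786 − 1.732| = 0.054
C: 353/215 ≈ 1.642 → |1.642 − 1.732| = 0.090
D: 477/277 ≈ 1.722 → |1.722 − 1.732| = 0.010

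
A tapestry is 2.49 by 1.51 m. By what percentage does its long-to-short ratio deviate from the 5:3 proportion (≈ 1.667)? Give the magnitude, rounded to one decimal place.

Ratio = 2.49 / 1.51 ≈ 1.6490.
Ideal 5:3 ≈ 1.6667. |1.6490 − 1.6667| / 1.6667 ≈ 1.06% → 1.1%.

1.1%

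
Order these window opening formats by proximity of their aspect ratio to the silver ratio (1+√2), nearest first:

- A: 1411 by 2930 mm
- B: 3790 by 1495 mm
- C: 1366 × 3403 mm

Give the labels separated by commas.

A: 2930/1411 ≈ 2.077 → |2.077 − 2.414| = 0.337
B: 3790/1495 ≈ 2.535 → |2.535 − 2.414| = 0.121
C: 3403/1366 ≈ 2.491 → |2.491 − 2.414| = 0.077

C, B, A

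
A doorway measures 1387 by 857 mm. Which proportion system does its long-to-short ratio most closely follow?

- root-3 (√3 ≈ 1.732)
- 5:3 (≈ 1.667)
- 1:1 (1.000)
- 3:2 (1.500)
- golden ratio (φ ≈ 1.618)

Ratio = 1387 / 857 ≈ 1.618.
Distances: root-3 1.732 (Δ 0.114); 5:3 1.667 (Δ 0.049); 1:1 1.000 (Δ 0.618); 3:2 1.500 (Δ 0.118); golden ratio 1.618 (Δ 0.000).

golden ratio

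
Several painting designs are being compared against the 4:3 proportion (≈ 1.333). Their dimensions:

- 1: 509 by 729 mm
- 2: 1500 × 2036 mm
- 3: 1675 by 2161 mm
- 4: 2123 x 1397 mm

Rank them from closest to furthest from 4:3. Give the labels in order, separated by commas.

Ratios: 1 = 729 / 509 ≈ 1.432; 2 = 2036 / 1500 ≈ 1.357; 3 = 2161 / 1675 ≈ 1.290; 4 = 2123 / 1397 ≈ 1.520.
|Δ from 1.333|: 1 0.099; 2 0.024; 3 0.043; 4 0.187.

2, 3, 1, 4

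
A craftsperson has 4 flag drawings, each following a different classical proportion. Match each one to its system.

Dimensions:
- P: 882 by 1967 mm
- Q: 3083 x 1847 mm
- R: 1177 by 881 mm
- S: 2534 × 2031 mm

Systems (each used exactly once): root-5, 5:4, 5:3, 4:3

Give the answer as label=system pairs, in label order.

Ratios: P ≈ 2.230; Q ≈ 1.669; R ≈ 1.336; S ≈ 1.248.
Targets: root-5 ≈ 2.236; 5:4 ≈ 1.250; 5:3 ≈ 1.667; 4:3 ≈ 1.333.

P=root-5, Q=5:3, R=4:3, S=5:4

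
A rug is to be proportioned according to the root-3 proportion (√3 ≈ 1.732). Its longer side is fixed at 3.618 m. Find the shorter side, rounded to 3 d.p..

root-3 ≈ 1.73205.
Shorter side = 3.618 ÷ 1.73205 ≈ 2.08885 → 2.089 m.

2.089 m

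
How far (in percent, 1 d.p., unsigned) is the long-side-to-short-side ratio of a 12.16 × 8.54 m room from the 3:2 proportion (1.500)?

5.1%

Ratio = 12.16 / 8.54 ≈ 1.4239.
Ideal 3:2 = 1.5000. |1.4239 − 1.5000| / 1.5000 ≈ 5.07% → 5.1%.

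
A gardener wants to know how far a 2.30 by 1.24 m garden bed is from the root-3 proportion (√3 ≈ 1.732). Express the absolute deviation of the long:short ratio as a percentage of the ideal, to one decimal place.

Ratio = 2.30 / 1.24 ≈ 1.8548.
Ideal root-3 ≈ 1.7321. |1.8548 − 1.7321| / 1.7321 ≈ 7.08% → 7.1%.

7.1%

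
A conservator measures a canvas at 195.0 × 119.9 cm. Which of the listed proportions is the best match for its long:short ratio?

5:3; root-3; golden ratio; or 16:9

golden ratio

Ratio = 195.0 / 119.9 ≈ 1.626.
Distances: 5:3 1.667 (Δ 0.041); root-3 1.732 (Δ 0.106); golden ratio 1.618 (Δ 0.008); 16:9 1.778 (Δ 0.152).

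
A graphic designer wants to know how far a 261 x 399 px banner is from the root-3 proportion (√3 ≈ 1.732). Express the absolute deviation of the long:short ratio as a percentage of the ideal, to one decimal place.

Ratio = 399 / 261 ≈ 1.5287.
Ideal root-3 ≈ 1.7321. |1.5287 − 1.7321| / 1.7321 ≈ 11.74% → 11.7%.

11.7%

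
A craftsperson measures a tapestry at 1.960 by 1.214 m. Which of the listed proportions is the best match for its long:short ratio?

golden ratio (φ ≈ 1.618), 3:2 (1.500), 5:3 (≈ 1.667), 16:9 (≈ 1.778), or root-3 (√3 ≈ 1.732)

1.960/1.214 ≈ 1.614. Nearest candidates are golden ratio (1.618, off by 0.004) and 5:3 (1.667, off by 0.053).

golden ratio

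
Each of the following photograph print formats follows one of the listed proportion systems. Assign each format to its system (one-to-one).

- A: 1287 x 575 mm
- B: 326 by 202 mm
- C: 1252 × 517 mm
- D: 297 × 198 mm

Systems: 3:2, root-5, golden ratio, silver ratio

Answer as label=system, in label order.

A=root-5, B=golden ratio, C=silver ratio, D=3:2

A = 1287/575 ≈ 2.238 → root-5 (2.236)
B = 326/202 ≈ 1.614 → golden ratio (1.618)
C = 1252/517 ≈ 2.422 → silver ratio (2.414)
D = 297/198 ≈ 1.500 → 3:2 (1.500)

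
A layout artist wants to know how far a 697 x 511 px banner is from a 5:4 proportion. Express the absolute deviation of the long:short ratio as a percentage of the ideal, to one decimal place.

Ratio = 697 / 511 ≈ 1.3640.
Ideal 5:4 = 1.2500. |1.3640 − 1.2500| / 1.2500 ≈ 9.12% → 9.1%.

9.1%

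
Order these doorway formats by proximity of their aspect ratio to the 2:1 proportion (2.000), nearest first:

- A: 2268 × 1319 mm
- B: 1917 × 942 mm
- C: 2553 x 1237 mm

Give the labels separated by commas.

B, C, A

Ratios: A = 2268 / 1319 ≈ 1.719; B = 1917 / 942 ≈ 2.035; C = 2553 / 1237 ≈ 2.064.
|Δ from 2.000|: A 0.281; B 0.035; C 0.064.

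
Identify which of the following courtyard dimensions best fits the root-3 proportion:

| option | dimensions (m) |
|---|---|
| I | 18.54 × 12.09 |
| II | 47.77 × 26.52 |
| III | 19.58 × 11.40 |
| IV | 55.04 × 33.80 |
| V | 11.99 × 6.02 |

Ratios (long/short): I ≈ 1.533; II ≈ 1.801; III ≈ 1.718; IV ≈ 1.628; V ≈ 1.992.
root-3 ≈ 1.732; option III is nearest (Δ 0.014).

III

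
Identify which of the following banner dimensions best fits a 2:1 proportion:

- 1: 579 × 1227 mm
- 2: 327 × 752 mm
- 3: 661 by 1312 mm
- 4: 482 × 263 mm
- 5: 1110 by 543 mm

3

Ratios (long/short): 1 ≈ 2.119; 2 ≈ 2.300; 3 ≈ 1.985; 4 ≈ 1.833; 5 ≈ 2.044.
2:1 ≈ 2.000; option 3 is nearest (Δ 0.015).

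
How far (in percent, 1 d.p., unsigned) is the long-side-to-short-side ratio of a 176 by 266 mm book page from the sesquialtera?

Ratio = 266 / 176 ≈ 1.5114.
Ideal 3:2 = 1.5000. |1.5114 − 1.5000| / 1.5000 ≈ 0.76% → 0.8%.

0.8%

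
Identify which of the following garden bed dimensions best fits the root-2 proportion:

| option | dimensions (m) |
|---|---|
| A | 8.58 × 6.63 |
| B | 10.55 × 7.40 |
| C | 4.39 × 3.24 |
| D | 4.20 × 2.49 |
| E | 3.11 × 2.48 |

B

Ratios (long/short): A ≈ 1.294; B ≈ 1.426; C ≈ 1.355; D ≈ 1.687; E ≈ 1.254.
root-2 ≈ 1.414; option B is nearest (Δ 0.012).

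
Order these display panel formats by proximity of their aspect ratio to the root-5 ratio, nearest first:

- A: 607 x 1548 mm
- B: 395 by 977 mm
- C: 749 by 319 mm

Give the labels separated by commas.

C, B, A

A: 1548/607 ≈ 2.550 → |2.550 − 2.236| = 0.314
B: 977/395 ≈ 2.473 → |2.473 − 2.236| = 0.237
C: 749/319 ≈ 2.348 → |2.348 − 2.236| = 0.112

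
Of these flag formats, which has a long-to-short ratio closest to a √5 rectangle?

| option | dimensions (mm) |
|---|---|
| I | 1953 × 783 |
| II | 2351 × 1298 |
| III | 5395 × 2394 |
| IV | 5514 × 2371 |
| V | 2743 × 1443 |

III

Ratios (long/short): I ≈ 2.494; II ≈ 1.811; III ≈ 2.254; IV ≈ 2.326; V ≈ 1.901.
root-5 ≈ 2.236; option III is nearest (Δ 0.018).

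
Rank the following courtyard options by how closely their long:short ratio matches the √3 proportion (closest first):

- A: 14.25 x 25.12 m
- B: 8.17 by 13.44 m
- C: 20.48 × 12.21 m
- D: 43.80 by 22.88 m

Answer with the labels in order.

A, C, B, D

A: 25.12/14.25 ≈ 1.763 → |1.763 − 1.732| = 0.031
B: 13.44/8.17 ≈ 1.645 → |1.645 − 1.732| = 0.087
C: 20.48/12.21 ≈ 1.677 → |1.677 − 1.732| = 0.055
D: 43.80/22.88 ≈ 1.914 → |1.914 − 1.732| = 0.182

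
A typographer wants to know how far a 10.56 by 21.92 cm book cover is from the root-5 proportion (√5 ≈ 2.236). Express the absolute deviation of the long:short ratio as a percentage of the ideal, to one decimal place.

7.2%

Ratio = 21.92 / 10.56 ≈ 2.0758.
Ideal root-5 ≈ 2.2361. |2.0758 − 2.2361| / 2.2361 ≈ 7.17% → 7.2%.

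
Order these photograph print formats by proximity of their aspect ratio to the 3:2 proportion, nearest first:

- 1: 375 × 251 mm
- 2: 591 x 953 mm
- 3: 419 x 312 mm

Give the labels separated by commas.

1: 375/251 ≈ 1.494 → |1.494 − 1.500| = 0.006
2: 953/591 ≈ 1.613 → |1.613 − 1.500| = 0.113
3: 419/312 ≈ 1.343 → |1.343 − 1.500| = 0.157

1, 2, 3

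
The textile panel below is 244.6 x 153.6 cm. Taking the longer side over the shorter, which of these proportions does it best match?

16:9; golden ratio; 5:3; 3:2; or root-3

golden ratio

244.6/153.6 ≈ 1.592. Nearest candidates are golden ratio (1.618, off by 0.026) and 5:3 (1.667, off by 0.075).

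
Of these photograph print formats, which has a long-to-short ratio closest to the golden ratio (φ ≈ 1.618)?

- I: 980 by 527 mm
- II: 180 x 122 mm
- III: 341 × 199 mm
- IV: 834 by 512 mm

IV

Target golden ratio ≈ 1.618.
I: 1.860 (Δ0.242)  II: 1.475 (Δ0.143)  III: 1.714 (Δ0.096)  IV: 1.629 (Δ0.011)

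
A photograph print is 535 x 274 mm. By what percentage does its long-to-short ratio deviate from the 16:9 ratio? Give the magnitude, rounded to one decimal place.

Ratio = 535 / 274 ≈ 1.9526.
Ideal 16:9 ≈ 1.7778. |1.9526 − 1.7778| / 1.7778 ≈ 9.83% → 9.8%.

9.8%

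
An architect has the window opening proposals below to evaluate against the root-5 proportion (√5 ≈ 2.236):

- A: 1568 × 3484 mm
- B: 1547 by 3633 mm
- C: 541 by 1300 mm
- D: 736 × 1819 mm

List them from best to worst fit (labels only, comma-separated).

A: 3484/1568 ≈ 2.222 → |2.222 − 2.236| = 0.014
B: 3633/1547 ≈ 2.348 → |2.348 − 2.236| = 0.112
C: 1300/541 ≈ 2.403 → |2.403 − 2.236| = 0.167
D: 1819/736 ≈ 2.471 → |2.471 − 2.236| = 0.235

A, B, C, D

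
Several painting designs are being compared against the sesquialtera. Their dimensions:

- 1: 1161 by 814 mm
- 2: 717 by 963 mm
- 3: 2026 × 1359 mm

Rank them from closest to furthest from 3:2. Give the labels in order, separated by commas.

Ratios: 1 = 1161 / 814 ≈ 1.426; 2 = 963 / 717 ≈ 1.343; 3 = 2026 / 1359 ≈ 1.491.
|Δ from 1.500|: 1 0.074; 2 0.157; 3 0.009.

3, 1, 2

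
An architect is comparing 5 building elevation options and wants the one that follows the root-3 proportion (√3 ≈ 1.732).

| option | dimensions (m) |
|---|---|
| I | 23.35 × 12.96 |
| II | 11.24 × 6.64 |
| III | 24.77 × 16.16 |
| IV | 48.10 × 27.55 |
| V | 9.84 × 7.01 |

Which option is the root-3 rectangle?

Target root-3 ≈ 1.732.
I: 1.802 (Δ0.070)  II: 1.693 (Δ0.039)  III: 1.533 (Δ0.199)  IV: 1.746 (Δ0.014)  V: 1.404 (Δ0.328)

IV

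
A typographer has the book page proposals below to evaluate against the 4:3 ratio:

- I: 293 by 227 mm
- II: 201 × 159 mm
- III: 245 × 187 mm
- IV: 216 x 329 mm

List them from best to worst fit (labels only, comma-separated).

III, I, II, IV

Ratios: I = 293 / 227 ≈ 1.291; II = 201 / 159 ≈ 1.264; III = 245 / 187 ≈ 1.310; IV = 329 / 216 ≈ 1.523.
|Δ from 1.333|: I 0.042; II 0.069; III 0.023; IV 0.190.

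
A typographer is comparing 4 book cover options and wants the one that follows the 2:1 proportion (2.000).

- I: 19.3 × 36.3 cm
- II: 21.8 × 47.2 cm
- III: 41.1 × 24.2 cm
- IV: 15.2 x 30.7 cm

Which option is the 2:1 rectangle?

IV

Target 2:1 ≈ 2.000.
I: 1.881 (Δ0.119)  II: 2.165 (Δ0.165)  III: 1.698 (Δ0.302)  IV: 2.020 (Δ0.020)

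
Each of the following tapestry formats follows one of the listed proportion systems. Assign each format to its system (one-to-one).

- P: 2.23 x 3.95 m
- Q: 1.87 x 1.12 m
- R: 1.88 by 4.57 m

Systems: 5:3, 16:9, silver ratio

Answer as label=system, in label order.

P = 3.95/2.23 ≈ 1.771 → 16:9 (1.778)
Q = 1.87/1.12 ≈ 1.670 → 5:3 (1.667)
R = 4.57/1.88 ≈ 2.431 → silver ratio (2.414)

P=16:9, Q=5:3, R=silver ratio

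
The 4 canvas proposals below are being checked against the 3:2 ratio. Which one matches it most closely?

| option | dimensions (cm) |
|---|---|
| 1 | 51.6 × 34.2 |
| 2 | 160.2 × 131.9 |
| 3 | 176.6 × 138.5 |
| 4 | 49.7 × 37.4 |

Ratios (long/short): 1 ≈ 1.509; 2 ≈ 1.215; 3 ≈ 1.275; 4 ≈ 1.329.
3:2 ≈ 1.500; option 1 is nearest (Δ 0.009).

1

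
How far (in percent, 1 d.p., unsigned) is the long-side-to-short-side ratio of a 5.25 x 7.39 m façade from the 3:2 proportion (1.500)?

6.2%

Ratio = 7.39 / 5.25 ≈ 1.4076.
Ideal 3:2 = 1.5000. |1.4076 − 1.5000| / 1.5000 ≈ 6.16% → 6.2%.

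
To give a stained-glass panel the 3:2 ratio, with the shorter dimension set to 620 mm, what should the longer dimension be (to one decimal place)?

3:2 = 1.50000.
Longer side = 620 × 1.50000 ≈ 930.000 → 930.0 mm.

930.0 mm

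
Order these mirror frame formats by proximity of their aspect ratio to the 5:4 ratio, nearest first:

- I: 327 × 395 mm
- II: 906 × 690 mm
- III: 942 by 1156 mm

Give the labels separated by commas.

I: 395/327 ≈ 1.208 → |1.208 − 1.250| = 0.042
II: 906/690 ≈ 1.313 → |1.313 − 1.250| = 0.063
III: 1156/942 ≈ 1.227 → |1.227 − 1.250| = 0.023

III, I, II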